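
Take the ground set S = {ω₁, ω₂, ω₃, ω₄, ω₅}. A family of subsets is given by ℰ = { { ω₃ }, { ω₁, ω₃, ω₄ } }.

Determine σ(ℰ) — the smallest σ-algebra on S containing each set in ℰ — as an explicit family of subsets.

Seed the family with ℰ together with ∅ and S: { ∅, { ω₃ }, { ω₁, ω₃, ω₄ }, S }.
Round 1: 2 new —
  { ω₂, ω₅ }  = ᶜ of { ω₁, ω₃, ω₄ }
  { ω₁, ω₂, ω₄, ω₅ }  = ᶜ of { ω₃ }
  (now 6)
Round 2: 1 new —
  { ω₂, ω₃, ω₅ }  = { ω₃ } ∪ { ω₂, ω₅ }
  (now 7)
Round 3. New:
  { ω₁, ω₄ }  = ᶜ of { ω₂, ω₃, ω₅ }
  (now 8)
Round 4: stable.

|σ(ℰ)| = 8.  σ(ℰ) = { ∅, { ω₃ }, { ω₁, ω₄ }, { ω₂, ω₅ }, { ω₁, ω₃, ω₄ }, { ω₂, ω₃, ω₅ }, { ω₁, ω₂, ω₄, ω₅ }, S }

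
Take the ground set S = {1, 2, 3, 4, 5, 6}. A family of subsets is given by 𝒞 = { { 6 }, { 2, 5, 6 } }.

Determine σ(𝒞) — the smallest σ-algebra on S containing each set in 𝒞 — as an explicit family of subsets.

σ(𝒞) = { ∅, { 6 }, { 2, 5 }, { 1, 3, 4 }, { 2, 5, 6 }, { 1, 3, 4, 6 }, { 1, 2, 3, 4, 5 }, S }

Working:
Begin from { ∅, { 6 }, { 2, 5, 6 }, S } (that is, 𝒞 plus ∅ and S).
Round 1. New:
  { 1, 3, 4 }  = complement { 2, 5, 6 }
  { 1, 2, 3, 4, 5 }  = complement { 6 }
  [6 total]
Round 2: 1 new —
  { 1, 3, 4, 6 }  = { 1, 3, 4 } ∪ { 6 }
  [7 total]
Round 3. New:
  { 2, 5 }  = complement { 1, 3, 4, 6 }
  [8 total]
Round 4: stable.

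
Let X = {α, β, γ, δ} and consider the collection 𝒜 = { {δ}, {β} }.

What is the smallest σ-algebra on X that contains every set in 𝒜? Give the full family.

Begin from { {}, {β}, {δ}, X } (that is, 𝒜 plus ∅ and X).
Round 1. New:
  {β,δ}  = {β} ∪ {δ}
  {α,β,γ}  = {δ}ᶜ
  {α,γ,δ}  = {β}ᶜ
  (now 7)
Round 2: +1 →
  {α,γ}  = {β,δ}ᶜ
  (now 8)
After Round 3 the family is unchanged; done.

Therefore σ(𝒜) = { {}, {β}, {δ}, {α,γ}, {β,δ}, {α,β,γ}, {α,γ,δ}, X } (|σ(𝒜)| = 8).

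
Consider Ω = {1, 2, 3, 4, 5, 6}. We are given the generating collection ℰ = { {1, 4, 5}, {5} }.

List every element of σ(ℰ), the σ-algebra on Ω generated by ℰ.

|σ(ℰ)| = 8.  σ(ℰ) = { ∅, {5}, {1, 4}, {1, 4, 5}, {2, 3, 6}, {2, 3, 5, 6}, {1, 2, 3, 4, 6}, Ω }

Working:
Begin from { ∅, {5}, {1, 4, 5}, Ω } (that is, ℰ plus ∅ and Ω).
Step 1: +2 →
  {2, 3, 6}  = {1, 4, 5}ᶜ
  {1, 2, 3, 4, 6}  = {5}ᶜ
  |family| = 6
Step 2: 1 new —
  {2, 3, 5, 6}  = {2, 3, 6} ∪ {5}
  |family| = 7
Step 3: +1 →
  {1, 4}  = {2, 3, 5, 6}ᶜ
  |family| = 8
Step 4: closed — nothing new.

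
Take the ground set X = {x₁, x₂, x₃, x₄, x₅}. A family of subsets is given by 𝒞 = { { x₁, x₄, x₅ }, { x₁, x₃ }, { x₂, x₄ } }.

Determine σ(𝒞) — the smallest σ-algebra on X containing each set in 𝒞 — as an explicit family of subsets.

Take S₀ = 𝒞 ∪ {∅, X} = { {}, { x₁, x₃ }, { x₂, x₄ }, { x₁, x₄, x₅ }, X }.
Pass 1: +6 →
  { x₂, x₃ }  = complement { x₁, x₄, x₅ }
  { x₁, x₃, x₅ }  = complement { x₂, x₄ }
  { x₂, x₄, x₅ }  = complement { x₁, x₃ }
  { x₁, x₂, x₃, x₄ }  = { x₁, x₃ } ∪ { x₂, x₄ }
  { x₁, x₂, x₄, x₅ }  = { x₁, x₄, x₅ } ∪ { x₂, x₄ }
  { x₁, x₃, x₄, x₅ }  = { x₁, x₄, x₅ } ∪ { x₁, x₃ }
  |family| = 11
Pass 2 (7 new):
  { x₂ }  = complement { x₁, x₃, x₄, x₅ }
  { x₃ }  = complement { x₁, x₂, x₄, x₅ }
  { x₅ }  = complement { x₁, x₂, x₃, x₄ }
  { x₁, x₂, x₃ }  = { x₂, x₃ } ∪ { x₁, x₃ }
  { x₂, x₃, x₄ }  = { x₂, x₃ } ∪ { x₂, x₄ }
  { x₁, x₂, x₃, x₅ }  = { x₁, x₃, x₅ } ∪ { x₂, x₃ }
  { x₂, x₃, x₄, x₅ }  = { x₂, x₃ } ∪ { x₂, x₄, x₅ }
  |family| = 18
Pass 3 adds 7:
  { x₁ }  = complement { x₂, x₃, x₄, x₅ }
  { x₄ }  = complement { x₁, x₂, x₃, x₅ }
  { x₁, x₅ }  = complement { x₂, x₃, x₄ }
  { x₂, x₅ }  = { x₂ } ∪ { x₅ }
  { x₃, x₅ }  = { x₃ } ∪ { x₅ }
  { x₄, x₅ }  = complement { x₁, x₂, x₃ }
  { x₂, x₃, x₅ }  = { x₂, x₃ } ∪ { x₅ }
  |family| = 25
Pass 4 (7 new):
  { x₁, x₂ }  = { x₂ } ∪ { x₁ }
  { x₁, x₄ }  = complement { x₂, x₃, x₅ }
  { x₃, x₄ }  = { x₃ } ∪ { x₄ }
  { x₁, x₂, x₄ }  = complement { x₃, x₅ }
  { x₁, x₂, x₅ }  = { x₂, x₅ } ∪ { x₁, x₅ }
  { x₁, x₃, x₄ }  = complement { x₂, x₅ }
  { x₃, x₄, x₅ }  = { x₄, x₅ } ∪ { x₃ }
  |family| = 32
Pass 5: stable.

|σ(𝒞)| = 32.  σ(𝒞) = { {}, { x₁ }, { x₂ }, { x₃ }, { x₄ }, { x₅ }, { x₁, x₂ }, { x₁, x₃ }, { x₁, x₄ }, { x₁, x₅ }, { x₂, x₃ }, { x₂, x₄ }, { x₂, x₅ }, { x₃, x₄ }, { x₃, x₅ }, { x₄, x₅ }, { x₁, x₂, x₃ }, { x₁, x₂, x₄ }, { x₁, x₂, x₅ }, { x₁, x₃, x₄ }, { x₁, x₃, x₅ }, { x₁, x₄, x₅ }, { x₂, x₃, x₄ }, { x₂, x₃, x₅ }, { x₂, x₄, x₅ }, { x₃, x₄, x₅ }, { x₁, x₂, x₃, x₄ }, { x₁, x₂, x₃, x₅ }, { x₁, x₂, x₄, x₅ }, { x₁, x₃, x₄, x₅ }, { x₂, x₃, x₄, x₅ }, X }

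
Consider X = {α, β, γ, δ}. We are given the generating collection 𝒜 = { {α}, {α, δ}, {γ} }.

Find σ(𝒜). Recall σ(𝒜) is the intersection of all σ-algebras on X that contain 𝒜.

σ(𝒜) = { {}, {α}, {β}, {γ}, {δ}, {α, β}, {α, γ}, {α, δ}, {β, γ}, {β, δ}, {γ, δ}, {α, β, γ}, {α, β, δ}, {α, γ, δ}, {β, γ, δ}, X }

Working:
Take S₀ = 𝒜 ∪ {∅, X} = { {}, {α}, {γ}, {α, δ}, X }.
Round 1 (5 new):
  {α, γ}  = {γ} ∪ {α}
  {β, γ}  = complement {α, δ}
  {α, β, δ}  = complement {γ}
  {α, γ, δ}  = {γ} ∪ {α, δ}
  {β, γ, δ}  = complement {α}
  [10 total]
Round 2 (3 new):
  {β}  = complement {α, γ, δ}
  {β, δ}  = complement {α, γ}
  {α, β, γ}  = {β, γ} ∪ {α, γ}
  [13 total]
Round 3. New:
  {δ}  = complement {α, β, γ}
  {α, β}  = {β} ∪ {α}
  [15 total]
Round 4: +1 →
  {γ, δ}  = complement {α, β}
  [16 total]
Round 5: no new sets; the family is a σ-algebra.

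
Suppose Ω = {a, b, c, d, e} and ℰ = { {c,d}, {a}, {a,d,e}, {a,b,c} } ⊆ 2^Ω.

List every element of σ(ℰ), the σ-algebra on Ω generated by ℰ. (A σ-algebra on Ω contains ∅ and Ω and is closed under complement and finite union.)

σ(ℰ) = { {}, {a}, {b}, {c}, {d}, {e}, {a,b}, {a,c}, {a,d}, {a,e}, {b,c}, {b,d}, {b,e}, {c,d}, {c,e}, {d,e}, {a,b,c}, {a,b,d}, {a,b,e}, {a,c,d}, {a,c,e}, {a,d,e}, {b,c,d}, {b,c,e}, {b,d,e}, {c,d,e}, {a,b,c,d}, {a,b,c,e}, {a,b,d,e}, {a,c,d,e}, {b,c,d,e}, Ω }

Derivation:
Take S₀ = ℰ ∪ {∅, Ω} = { {}, {a}, {c,d}, {a,b,c}, {a,d,e}, Ω }.
Round 1. New:
  {b,c}  = Ω∖{a,d,e}
  {d,e}  = Ω∖{a,b,c}
  {a,b,e}  = Ω∖{c,d}
  {a,c,d}  = {c,d} ∪ {a}
  {a,b,c,d}  = {c,d} ∪ {a,b,c}
  {a,c,d,e}  = {a,d,e} ∪ {c,d}
  {b,c,d,e}  = Ω∖{a}
  |family| = 13
Round 2 (7 new):
  {b}  = Ω∖{a,c,d,e}
  {e}  = Ω∖{a,b,c,d}
  {b,e}  = Ω∖{a,c,d}
  {b,c,d}  = {c,d} ∪ {b,c}
  {c,d,e}  = {c,d} ∪ {d,e}
  {a,b,c,e}  = {a,b,c} ∪ {a,b,e}
  {a,b,d,e}  = {a,d,e} ∪ {a,b,e}
  |family| = 20
Round 3 (6 new):
  {c}  = Ω∖{a,b,d,e}
  {d}  = Ω∖{a,b,c,e}
  {a,b}  = Ω∖{c,d,e}
  {a,e}  = Ω∖{b,c,d}
  {b,c,e}  = {b,e} ∪ {b,c}
  {b,d,e}  = {b,e} ∪ {d,e}
  |family| = 26
Round 4: 6 new —
  {a,c}  = Ω∖{b,d,e}
  {a,d}  = Ω∖{b,c,e}
  {b,d}  = {b} ∪ {d}
  {c,e}  = {e} ∪ {c}
  {a,b,d}  = {a,b} ∪ {d}
  {a,c,e}  = {c} ∪ {a,e}
  |family| = 32
Round 5: no new sets; the family is a σ-algebra.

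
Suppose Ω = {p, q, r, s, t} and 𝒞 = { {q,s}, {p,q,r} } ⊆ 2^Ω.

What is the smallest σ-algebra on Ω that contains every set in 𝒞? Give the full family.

Take S₀ = 𝒞 ∪ {∅, Ω} = { {}, {q,s}, {p,q,r}, Ω }.
Pass 1. New:
  {s,t}  = complement {p,q,r}
  {p,r,t}  = complement {q,s}
  {p,q,r,s}  = {p,q,r} ∪ {q,s}
  (now 7)
Pass 2: +4 →
  {t}  = complement {p,q,r,s}
  {q,s,t}  = {s,t} ∪ {q,s}
  {p,q,r,t}  = {p,q,r} ∪ {p,r,t}
  {p,r,s,t}  = {s,t} ∪ {p,r,t}
  (now 11)
Pass 3: 3 new —
  {q}  = complement {p,r,s,t}
  {s}  = complement {p,q,r,t}
  {p,r}  = complement {q,s,t}
  (now 14)
Pass 4: 2 new —
  {q,t}  = {q} ∪ {t}
  {p,r,s}  = {p,r} ∪ {s}
  (now 16)
Pass 5: stable.

σ(𝒞) = { {}, {q}, {s}, {t}, {p,r}, {q,s}, {q,t}, {s,t}, {p,q,r}, {p,r,s}, {p,r,t}, {q,s,t}, {p,q,r,s}, {p,q,r,t}, {p,r,s,t}, Ω }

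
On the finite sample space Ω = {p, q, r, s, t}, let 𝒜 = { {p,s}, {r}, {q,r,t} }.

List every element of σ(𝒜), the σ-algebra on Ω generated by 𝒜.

Answer: σ(𝒜) = { ∅, {r}, {p,s}, {q,t}, {p,r,s}, {q,r,t}, {p,q,s,t}, Ω }

Trace:
Seed the family with 𝒜 together with ∅ and Ω: { ∅, {r}, {p,s}, {q,r,t}, Ω }.
Iteration 1. New:
  {p,r,s}  = {r} ∪ {p,s}
  {p,q,s,t}  = complement {r}
  (now 7)
Iteration 2 (1 new):
  {q,t}  = complement {p,r,s}
  (now 8)
After Iteration 3 the family is unchanged; done.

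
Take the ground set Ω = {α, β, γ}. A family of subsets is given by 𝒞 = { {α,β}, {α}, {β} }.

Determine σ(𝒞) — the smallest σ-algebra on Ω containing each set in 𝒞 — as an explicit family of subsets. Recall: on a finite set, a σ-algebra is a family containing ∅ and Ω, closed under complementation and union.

Take S₀ = 𝒞 ∪ {∅, Ω} = { {}, {α}, {β}, {α,β}, Ω }.
Iteration 1 adds 3:
  {γ}  = ᶜ of {α,β}
  {α,γ}  = ᶜ of {β}
  {β,γ}  = ᶜ of {α}
  — 8 sets.
Iteration 2: already closed under ᶜ and ∪.

Hence σ(𝒞) has 8 members: { {}, {α}, {β}, {γ}, {α,β}, {α,γ}, {β,γ}, Ω }.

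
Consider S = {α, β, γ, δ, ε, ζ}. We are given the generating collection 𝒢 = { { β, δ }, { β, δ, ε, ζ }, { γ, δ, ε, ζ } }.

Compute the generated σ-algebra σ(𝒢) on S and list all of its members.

Start: 𝒢 ∪ {∅, S} = { {  }, { β, δ }, { β, δ, ε, ζ }, { γ, δ, ε, ζ }, S }.
Round 1: 4 new —
  { α, β }  = { γ, δ, ε, ζ }ᶜ
  { α, γ }  = { β, δ, ε, ζ }ᶜ
  { α, γ, ε, ζ }  = { β, δ }ᶜ
  { β, γ, δ, ε, ζ }  = { β, δ, ε, ζ } ∪ { γ, δ, ε, ζ }
  (now 9)
Round 2: 7 new —
  { α }  = { β, γ, δ, ε, ζ }ᶜ
  { α, β, γ }  = { α, β } ∪ { α, γ }
  { α, β, δ }  = { α, β } ∪ { β, δ }
  { α, β, γ, δ }  = { α, γ } ∪ { β, δ }
  { α, β, γ, ε, ζ }  = { α, γ, ε, ζ } ∪ { α, β }
  { α, β, δ, ε, ζ }  = { α, β } ∪ { β, δ, ε, ζ }
  { α, γ, δ, ε, ζ }  = { α, γ, ε, ζ } ∪ { γ, δ, ε, ζ }
  (now 16)
Round 3. New:
  { β }  = { α, γ, δ, ε, ζ }ᶜ
  { γ }  = { α, β, δ, ε, ζ }ᶜ
  { δ }  = { α, β, γ, ε, ζ }ᶜ
  { ε, ζ }  = { α, β, γ, δ }ᶜ
  { γ, ε, ζ }  = { α, β, δ }ᶜ
  { δ, ε, ζ }  = { α, β, γ }ᶜ
  (now 22)
Round 4: 10 new —
  { α, δ }  = { α } ∪ { δ }
  { β, γ }  = { β } ∪ { γ }
  { γ, δ }  = { γ } ∪ { δ }
  { α, γ, δ }  = { α, γ } ∪ { δ }
  { α, ε, ζ }  = { ε, ζ } ∪ { α }
  { β, γ, δ }  = { γ } ∪ { β, δ }
  { β, ε, ζ }  = { ε, ζ } ∪ { β }
  { α, β, ε, ζ }  = { ε, ζ } ∪ { α, β }
  { α, δ, ε, ζ }  = { α } ∪ { δ, ε, ζ }
  { β, γ, ε, ζ }  = { β } ∪ { γ, ε, ζ }
  (now 32)
Round 5 adds nothing — fixpoint reached.

Hence σ(𝒢) has 32 members: { {  }, { α }, { β }, { γ }, { δ }, { α, β }, { α, γ }, { α, δ }, { β, γ }, { β, δ }, { γ, δ }, { ε, ζ }, { α, β, γ }, { α, β, δ }, { α, γ, δ }, { α, ε, ζ }, { β, γ, δ }, { β, ε, ζ }, { γ, ε, ζ }, { δ, ε, ζ }, { α, β, γ, δ }, { α, β, ε, ζ }, { α, γ, ε, ζ }, { α, δ, ε, ζ }, { β, γ, ε, ζ }, { β, δ, ε, ζ }, { γ, δ, ε, ζ }, { α, β, γ, ε, ζ }, { α, β, δ, ε, ζ }, { α, γ, δ, ε, ζ }, { β, γ, δ, ε, ζ }, S }.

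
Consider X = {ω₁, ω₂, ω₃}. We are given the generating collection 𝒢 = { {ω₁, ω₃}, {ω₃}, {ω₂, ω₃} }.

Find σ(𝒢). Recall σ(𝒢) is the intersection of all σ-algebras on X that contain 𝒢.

Begin from { ∅, {ω₃}, {ω₁, ω₃}, {ω₂, ω₃}, X } (that is, 𝒢 plus ∅ and X).
Iteration 1. New:
  {ω₁}  = ᶜ of {ω₂, ω₃}
  {ω₂}  = ᶜ of {ω₁, ω₃}
  {ω₁, ω₂}  = ᶜ of {ω₃}
  — 8 sets.
Iteration 2: no new sets; the family is a σ-algebra.

Hence σ(𝒢) has 8 members: { ∅, {ω₁}, {ω₂}, {ω₃}, {ω₁, ω₂}, {ω₁, ω₃}, {ω₂, ω₃}, X }.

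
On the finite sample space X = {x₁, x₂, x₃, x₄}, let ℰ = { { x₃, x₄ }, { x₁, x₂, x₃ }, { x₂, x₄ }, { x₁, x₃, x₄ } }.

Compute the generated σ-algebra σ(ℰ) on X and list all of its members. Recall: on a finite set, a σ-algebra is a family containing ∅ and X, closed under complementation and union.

σ(ℰ) (16 sets): { {}, { x₁ }, { x₂ }, { x₃ }, { x₄ }, { x₁, x₂ }, { x₁, x₃ }, { x₁, x₄ }, { x₂, x₃ }, { x₂, x₄ }, { x₃, x₄ }, { x₁, x₂, x₃ }, { x₁, x₂, x₄ }, { x₁, x₃, x₄ }, { x₂, x₃, x₄ }, X }

Working:
Initial family (6 sets): { {}, { x₂, x₄ }, { x₃, x₄ }, { x₁, x₂, x₃ }, { x₁, x₃, x₄ }, X }.
Step 1: 5 new —
  { x₂ }  = ᶜ of { x₁, x₃, x₄ }
  { x₄ }  = ᶜ of { x₁, x₂, x₃ }
  { x₁, x₂ }  = ᶜ of { x₃, x₄ }
  { x₁, x₃ }  = ᶜ of { x₂, x₄ }
  { x₂, x₃, x₄ }  = { x₃, x₄ } ∪ { x₂, x₄ }
  (now 11)
Step 2. New:
  { x₁ }  = ᶜ of { x₂, x₃, x₄ }
  { x₁, x₂, x₄ }  = { x₁, x₂ } ∪ { x₄ }
  (now 13)
Step 3 adds 2:
  { x₃ }  = ᶜ of { x₁, x₂, x₄ }
  { x₁, x₄ }  = { x₄ } ∪ { x₁ }
  (now 15)
Step 4: 1 new —
  { x₂, x₃ }  = ᶜ of { x₁, x₄ }
  (now 16)
Step 5 adds nothing — fixpoint reached.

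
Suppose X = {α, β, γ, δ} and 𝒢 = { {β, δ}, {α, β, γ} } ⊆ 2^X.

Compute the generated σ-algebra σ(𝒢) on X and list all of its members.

Start: 𝒢 ∪ {∅, X} = { {}, {β, δ}, {α, β, γ}, X }.
Round 1: 2 new —
  {δ}  = X∖{α, β, γ}
  {α, γ}  = X∖{β, δ}
Round 2 (1 new):
  {α, γ, δ}  = {α, γ} ∪ {δ}
Round 3: 1 new —
  {β}  = X∖{α, γ, δ}
Round 4: stable.

|σ(𝒢)| = 8.  σ(𝒢) = { {}, {β}, {δ}, {α, γ}, {β, δ}, {α, β, γ}, {α, γ, δ}, X }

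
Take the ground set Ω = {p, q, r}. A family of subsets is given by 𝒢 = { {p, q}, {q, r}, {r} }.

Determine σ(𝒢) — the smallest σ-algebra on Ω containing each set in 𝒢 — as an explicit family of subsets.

|σ(𝒢)| = 8.  σ(𝒢) = { {}, {p}, {q}, {r}, {p, q}, {p, r}, {q, r}, Ω }

Check:
Initial family (5 sets): { {}, {r}, {p, q}, {q, r}, Ω }.
Step 1: +1 →
  {p}  = complement {q, r}
Step 2: 1 new —
  {p, r}  = {r} ∪ {p}
Step 3: 1 new —
  {q}  = complement {p, r}
Step 4: stable.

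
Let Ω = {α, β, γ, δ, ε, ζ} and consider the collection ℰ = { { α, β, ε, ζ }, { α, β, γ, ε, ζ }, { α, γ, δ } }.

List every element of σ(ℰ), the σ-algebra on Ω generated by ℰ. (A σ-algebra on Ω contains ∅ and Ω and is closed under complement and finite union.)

Start: ℰ ∪ {∅, Ω} = { ∅, { α, γ, δ }, { α, β, ε, ζ }, { α, β, γ, ε, ζ }, Ω }.
Round 1 (3 new):
  { δ }  = Ω∖{ α, β, γ, ε, ζ }
  { γ, δ }  = Ω∖{ α, β, ε, ζ }
  { β, ε, ζ }  = Ω∖{ α, γ, δ }
  — 8 sets.
Round 2: +3 →
  { β, δ, ε, ζ }  = { δ } ∪ { β, ε, ζ }
  { α, β, δ, ε, ζ }  = { δ } ∪ { α, β, ε, ζ }
  { β, γ, δ, ε, ζ }  = { β, ε, ζ } ∪ { γ, δ }
  — 11 sets.
Round 3: 3 new —
  { α }  = Ω∖{ β, γ, δ, ε, ζ }
  { γ }  = Ω∖{ α, β, δ, ε, ζ }
  { α, γ }  = Ω∖{ β, δ, ε, ζ }
  — 14 sets.
Round 4. New:
  { α, δ }  = { α } ∪ { δ }
  { β, γ, ε, ζ }  = { γ } ∪ { β, ε, ζ }
  — 16 sets.
After Round 5 the family is unchanged; done.

Hence σ(ℰ) has 16 members: { ∅, { α }, { γ }, { δ }, { α, γ }, { α, δ }, { γ, δ }, { α, γ, δ }, { β, ε, ζ }, { α, β, ε, ζ }, { β, γ, ε, ζ }, { β, δ, ε, ζ }, { α, β, γ, ε, ζ }, { α, β, δ, ε, ζ }, { β, γ, δ, ε, ζ }, Ω }.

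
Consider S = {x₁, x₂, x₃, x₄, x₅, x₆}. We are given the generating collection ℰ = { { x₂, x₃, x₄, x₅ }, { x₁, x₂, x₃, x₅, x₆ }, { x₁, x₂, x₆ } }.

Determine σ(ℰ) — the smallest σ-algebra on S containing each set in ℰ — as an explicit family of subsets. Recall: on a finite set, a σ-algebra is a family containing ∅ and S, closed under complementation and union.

σ(ℰ) (16 sets): { {}, { x₂ }, { x₄ }, { x₁, x₆ }, { x₂, x₄ }, { x₃, x₅ }, { x₁, x₂, x₆ }, { x₁, x₄, x₆ }, { x₂, x₃, x₅ }, { x₃, x₄, x₅ }, { x₁, x₂, x₄, x₆ }, { x₁, x₃, x₅, x₆ }, { x₂, x₃, x₄, x₅ }, { x₁, x₂, x₃, x₅, x₆ }, { x₁, x₃, x₄, x₅, x₆ }, S }

Trace:
Initial family (5 sets): { {}, { x₁, x₂, x₆ }, { x₂, x₃, x₄, x₅ }, { x₁, x₂, x₃, x₅, x₆ }, S }.
Round 1. New:
  { x₄ }  = S∖{ x₁, x₂, x₃, x₅, x₆ }
  { x₁, x₆ }  = S∖{ x₂, x₃, x₄, x₅ }
  { x₃, x₄, x₅ }  = S∖{ x₁, x₂, x₆ }
Round 2: 3 new —
  { x₁, x₄, x₆ }  = { x₄ } ∪ { x₁, x₆ }
  { x₁, x₂, x₄, x₆ }  = { x₄ } ∪ { x₁, x₂, x₆ }
  { x₁, x₃, x₄, x₅, x₆ }  = { x₃, x₄, x₅ } ∪ { x₁, x₆ }
Round 3 adds 3:
  { x₂ }  = S∖{ x₁, x₃, x₄, x₅, x₆ }
  { x₃, x₅ }  = S∖{ x₁, x₂, x₄, x₆ }
  { x₂, x₃, x₅ }  = S∖{ x₁, x₄, x₆ }
Round 4: 2 new —
  { x₂, x₄ }  = { x₄ } ∪ { x₂ }
  { x₁, x₃, x₅, x₆ }  = { x₁, x₆ } ∪ { x₃, x₅ }
Round 5: already closed under ᶜ and ∪.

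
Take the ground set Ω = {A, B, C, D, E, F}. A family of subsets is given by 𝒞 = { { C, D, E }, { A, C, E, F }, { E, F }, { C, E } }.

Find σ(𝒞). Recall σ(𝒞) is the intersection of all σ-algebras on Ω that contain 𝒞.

Answer: σ(𝒞) = { {  }, { A }, { B }, { C }, { D }, { E }, { F }, { A, B }, { A, C }, { A, D }, { A, E }, { A, F }, { B, C }, { B, D }, { B, E }, { B, F }, { C, D }, { C, E }, { C, F }, { D, E }, { D, F }, { E, F }, { A, B, C }, { A, B, D }, { A, B, E }, { A, B, F }, { A, C, D }, { A, C, E }, { A, C, F }, { A, D, E }, { A, D, F }, { A, E, F }, { B, C, D }, { B, C, E }, { B, C, F }, { B, D, E }, { B, D, F }, { B, E, F }, { C, D, E }, { C, D, F }, { C, E, F }, { D, E, F }, { A, B, C, D }, { A, B, C, E }, { A, B, C, F }, { A, B, D, E }, { A, B, D, F }, { A, B, E, F }, { A, C, D, E }, { A, C, D, F }, { A, C, E, F }, { A, D, E, F }, { B, C, D, E }, { B, C, D, F }, { B, C, E, F }, { B, D, E, F }, { C, D, E, F }, { A, B, C, D, E }, { A, B, C, D, F }, { A, B, C, E, F }, { A, B, D, E, F }, { A, C, D, E, F }, { B, C, D, E, F }, Ω }

Working:
Begin from { {  }, { C, E }, { E, F }, { C, D, E }, { A, C, E, F }, Ω } (that is, 𝒞 plus ∅ and Ω).
Round 1 adds 7:
  { B, D }  = Ω∖{ A, C, E, F }
  { A, B, F }  = Ω∖{ C, D, E }
  { C, E, F }  = { E, F } ∪ { C, E }
  { A, B, C, D }  = Ω∖{ E, F }
  { A, B, D, F }  = Ω∖{ C, E }
  { C, D, E, F }  = { C, D, E } ∪ { E, F }
  { A, C, D, E, F }  = { A, C, E, F } ∪ { C, D, E }
Round 2 adds 11:
  { B }  = Ω∖{ A, C, D, E, F }
  { A, B }  = Ω∖{ C, D, E, F }
  { A, B, D }  = Ω∖{ C, E, F }
  { A, B, E, F }  = { E, F } ∪ { A, B, F }
  { B, C, D, E }  = { C, D, E } ∪ { B, D }
  { B, D, E, F }  = { E, F } ∪ { B, D }
  { A, B, C, D, E }  = { C, D, E } ∪ { A, B, C, D }
  { A, B, C, D, F }  = { A, B, D, F } ∪ { A, B, C, D }
  { A, B, C, E, F }  = { A, C, E, F } ∪ { A, B, F }
  { A, B, D, E, F }  = { A, B, D, F } ∪ { E, F }
  { B, C, D, E, F }  = { C, D, E, F } ∪ { B, D }
Round 3: 12 new —
  { A }  = Ω∖{ B, C, D, E, F }
  { C }  = Ω∖{ A, B, D, E, F }
  { D }  = Ω∖{ A, B, C, E, F }
  { E }  = Ω∖{ A, B, C, D, F }
  { F }  = Ω∖{ A, B, C, D, E }
  { A, C }  = Ω∖{ B, D, E, F }
  { A, F }  = Ω∖{ B, C, D, E }
  { C, D }  = Ω∖{ A, B, E, F }
  { B, C, E }  = { B } ∪ { C, E }
  { B, E, F }  = { E, F } ∪ { B }
  { A, B, C, E }  = { C, E } ∪ { A, B }
  { B, C, E, F }  = { B } ∪ { C, E, F }
Round 4. New:
  { A, D }  = Ω∖{ B, C, E, F }
  { A, E }  = { A } ∪ { E }
  { B, C }  = { B } ∪ { C }
  { B, E }  = { B } ∪ { E }
  { B, F }  = { B } ∪ { F }
  { C, F }  = { F } ∪ { C }
  { D, E }  = { E } ∪ { D }
  { D, F }  = Ω∖{ A, B, C, E }
  { A, B, C }  = { A, B } ∪ { C }
  { A, B, E }  = { A, B } ∪ { E }
  { A, C, D }  = Ω∖{ B, E, F }
  { A, C, E }  = { A } ∪ { C, E }
  { A, C, F }  = { A, F } ∪ { C }
  { A, D, F }  = Ω∖{ B, C, E }
  { A, E, F }  = { E, F } ∪ { A }
  { B, C, D }  = { C, D } ∪ { B }
  { B, D, E }  = { E } ∪ { B, D }
  { B, D, F }  = { F } ∪ { B, D }
  { C, D, F }  = { C, D } ∪ { F }
  { D, E, F }  = { E, F } ∪ { D }
  { A, B, C, F }  = { C } ∪ { A, B, F }
  { A, B, D, E }  = { A, B, D } ∪ { E }
  { A, C, D, E }  = { C, D, E } ∪ { A }
  { A, C, D, F }  = { C, D } ∪ { A, F }
Round 5. New:
  { A, D, E }  = { D, E } ∪ { A, D }
  { B, C, F }  = { B } ∪ { C, F }
  { A, D, E, F }  = Ω∖{ B, C }
  { B, C, D, F }  = Ω∖{ A, E }
Round 6: closed — nothing new.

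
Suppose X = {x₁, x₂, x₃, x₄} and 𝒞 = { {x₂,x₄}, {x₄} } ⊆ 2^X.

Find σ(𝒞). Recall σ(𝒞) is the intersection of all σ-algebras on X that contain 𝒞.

Take S₀ = 𝒞 ∪ {∅, X} = { {}, {x₄}, {x₂,x₄}, X }.
Round 1: +2 →
  {x₁,x₃}  = ᶜ of {x₂,x₄}
  {x₁,x₂,x₃}  = ᶜ of {x₄}
  [6 total]
Round 2: +1 →
  {x₁,x₃,x₄}  = {x₁,x₃} ∪ {x₄}
  [7 total]
Round 3 adds 1:
  {x₂}  = ᶜ of {x₁,x₃,x₄}
  [8 total]
Round 4: closed — nothing new.

Therefore σ(𝒞) = { {}, {x₂}, {x₄}, {x₁,x₃}, {x₂,x₄}, {x₁,x₂,x₃}, {x₁,x₃,x₄}, X } (|σ(𝒞)| = 8).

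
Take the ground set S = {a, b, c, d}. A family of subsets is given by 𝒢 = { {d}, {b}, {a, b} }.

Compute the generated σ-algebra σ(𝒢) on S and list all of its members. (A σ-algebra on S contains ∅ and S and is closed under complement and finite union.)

Initial family (5 sets): { ∅, {b}, {d}, {a, b}, S }.
Step 1 (5 new):
  {b, d}  = {d} ∪ {b}
  {c, d}  = complement {a, b}
  {a, b, c}  = complement {d}
  {a, b, d}  = {a, b} ∪ {d}
  {a, c, d}  = complement {b}
  [10 total]
Step 2: 3 new —
  {c}  = complement {a, b, d}
  {a, c}  = complement {b, d}
  {b, c, d}  = {c, d} ∪ {b}
  [13 total]
Step 3. New:
  {a}  = complement {b, c, d}
  {b, c}  = {c} ∪ {b}
  [15 total]
Step 4. New:
  {a, d}  = complement {b, c}
  [16 total]
Step 5: no new sets; the family is a σ-algebra.

Therefore σ(𝒢) = { ∅, {a}, {b}, {c}, {d}, {a, b}, {a, c}, {a, d}, {b, c}, {b, d}, {c, d}, {a, b, c}, {a, b, d}, {a, c, d}, {b, c, d}, S } (|σ(𝒢)| = 16).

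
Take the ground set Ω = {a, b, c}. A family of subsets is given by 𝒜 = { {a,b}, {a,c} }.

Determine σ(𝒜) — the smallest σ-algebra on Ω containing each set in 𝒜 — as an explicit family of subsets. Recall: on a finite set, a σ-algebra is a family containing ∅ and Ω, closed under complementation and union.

|σ(𝒜)| = 8.  σ(𝒜) = { {}, {a}, {b}, {c}, {a,b}, {a,c}, {b,c}, Ω }

Trace:
Start: 𝒜 ∪ {∅, Ω} = { {}, {a,b}, {a,c}, Ω }.
Round 1 adds 2:
  {b}  = {a,c}ᶜ
  {c}  = {a,b}ᶜ
Round 2 adds 1:
  {b,c}  = {c} ∪ {b}
Round 3 (1 new):
  {a}  = {b,c}ᶜ
Round 4: stable.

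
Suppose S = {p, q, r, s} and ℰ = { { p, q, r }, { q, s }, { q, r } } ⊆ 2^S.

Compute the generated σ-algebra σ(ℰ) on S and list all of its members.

Seed the family with ℰ together with ∅ and S: { {  }, { q, r }, { q, s }, { p, q, r }, S }.
Pass 1. New:
  { s }  = { p, q, r }ᶜ
  { p, r }  = { q, s }ᶜ
  { p, s }  = { q, r }ᶜ
  { q, r, s }  = { q, r } ∪ { q, s }
Pass 2 adds 3:
  { p }  = { q, r, s }ᶜ
  { p, q, s }  = { p, s } ∪ { q, s }
  { p, r, s }  = { p, s } ∪ { p, r }
Pass 3 (2 new):
  { q }  = { p, r, s }ᶜ
  { r }  = { p, q, s }ᶜ
Pass 4: +2 →
  { p, q }  = { q } ∪ { p }
  { r, s }  = { r } ∪ { s }
Pass 5 adds nothing — fixpoint reached.

Hence σ(ℰ) has 16 members: { {  }, { p }, { q }, { r }, { s }, { p, q }, { p, r }, { p, s }, { q, r }, { q, s }, { r, s }, { p, q, r }, { p, q, s }, { p, r, s }, { q, r, s }, S }.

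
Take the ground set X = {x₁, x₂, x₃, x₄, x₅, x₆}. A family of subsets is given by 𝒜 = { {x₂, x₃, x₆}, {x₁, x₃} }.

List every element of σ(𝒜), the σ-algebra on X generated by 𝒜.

Initial family (4 sets): { {}, {x₁, x₃}, {x₂, x₃, x₆}, X }.
Step 1: 3 new —
  {x₁, x₄, x₅}  = ᶜ of {x₂, x₃, x₆}
  {x₁, x₂, x₃, x₆}  = {x₁, x₃} ∪ {x₂, x₃, x₆}
  {x₂, x₄, x₅, x₆}  = ᶜ of {x₁, x₃}
  — 7 sets.
Step 2: 4 new —
  {x₄, x₅}  = ᶜ of {x₁, x₂, x₃, x₆}
  {x₁, x₃, x₄, x₅}  = {x₁, x₄, x₅} ∪ {x₁, x₃}
  {x₁, x₂, x₄, x₅, x₆}  = {x₁, x₄, x₅} ∪ {x₂, x₄, x₅, x₆}
  {x₂, x₃, x₄, x₅, x₆}  = {x₂, x₄, x₅, x₆} ∪ {x₂, x₃, x₆}
  — 11 sets.
Step 3 (3 new):
  {x₁}  = ᶜ of {x₂, x₃, x₄, x₅, x₆}
  {x₃}  = ᶜ of {x₁, x₂, x₄, x₅, x₆}
  {x₂, x₆}  = ᶜ of {x₁, x₃, x₄, x₅}
  — 14 sets.
Step 4. New:
  {x₁, x₂, x₆}  = {x₂, x₆} ∪ {x₁}
  {x₃, x₄, x₅}  = {x₄, x₅} ∪ {x₃}
  — 16 sets.
Step 5: no new sets; the family is a σ-algebra.

Hence σ(𝒜) has 16 members: { {}, {x₁}, {x₃}, {x₁, x₃}, {x₂, x₆}, {x₄, x₅}, {x₁, x₂, x₆}, {x₁, x₄, x₅}, {x₂, x₃, x₆}, {x₃, x₄, x₅}, {x₁, x₂, x₃, x₆}, {x₁, x₃, x₄, x₅}, {x₂, x₄, x₅, x₆}, {x₁, x₂, x₄, x₅, x₆}, {x₂, x₃, x₄, x₅, x₆}, X }.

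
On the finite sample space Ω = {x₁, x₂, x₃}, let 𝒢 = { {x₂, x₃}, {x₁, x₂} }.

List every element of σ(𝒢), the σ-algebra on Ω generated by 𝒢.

σ(𝒢) (8 sets): { {}, {x₁}, {x₂}, {x₃}, {x₁, x₂}, {x₁, x₃}, {x₂, x₃}, Ω }

Derivation:
Seed the family with 𝒢 together with ∅ and Ω: { {}, {x₁, x₂}, {x₂, x₃}, Ω }.
Pass 1: 2 new —
  {x₁}  = ᶜ of {x₂, x₃}
  {x₃}  = ᶜ of {x₁, x₂}
  |family| = 6
Pass 2: 1 new —
  {x₁, x₃}  = {x₃} ∪ {x₁}
  |family| = 7
Pass 3 (1 new):
  {x₂}  = ᶜ of {x₁, x₃}
  |family| = 8
After Pass 4 the family is unchanged; done.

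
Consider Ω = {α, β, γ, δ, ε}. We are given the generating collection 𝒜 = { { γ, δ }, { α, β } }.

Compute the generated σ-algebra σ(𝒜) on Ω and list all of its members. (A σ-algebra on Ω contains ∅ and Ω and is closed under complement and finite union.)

σ(𝒜) = { {  }, { ε }, { α, β }, { γ, δ }, { α, β, ε }, { γ, δ, ε }, { α, β, γ, δ }, Ω }

Derivation:
Begin from { {  }, { α, β }, { γ, δ }, Ω } (that is, 𝒜 plus ∅ and Ω).
Iteration 1 (3 new):
  { α, β, ε }  = Ω∖{ γ, δ }
  { γ, δ, ε }  = Ω∖{ α, β }
  { α, β, γ, δ }  = { α, β } ∪ { γ, δ }
  [7 total]
Iteration 2: 1 new —
  { ε }  = Ω∖{ α, β, γ, δ }
  [8 total]
Iteration 3: stable.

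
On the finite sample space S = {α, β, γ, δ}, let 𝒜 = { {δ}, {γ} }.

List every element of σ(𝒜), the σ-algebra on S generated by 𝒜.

|σ(𝒜)| = 8.  σ(𝒜) = { {}, {γ}, {δ}, {α,β}, {γ,δ}, {α,β,γ}, {α,β,δ}, S }

Working:
Initial family (4 sets): { {}, {γ}, {δ}, S }.
Round 1. New:
  {γ,δ}  = {γ} ∪ {δ}
  {α,β,γ}  = complement {δ}
  {α,β,δ}  = complement {γ}
  |family| = 7
Round 2 adds 1:
  {α,β}  = complement {γ,δ}
  |family| = 8
Round 3: closed — nothing new.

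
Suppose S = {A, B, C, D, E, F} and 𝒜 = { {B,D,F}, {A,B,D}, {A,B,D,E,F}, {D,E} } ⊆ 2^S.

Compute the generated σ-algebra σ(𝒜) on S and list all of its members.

Begin from { {}, {D,E}, {A,B,D}, {B,D,F}, {A,B,D,E,F}, S } (that is, 𝒜 plus ∅ and S).
Step 1. New:
  {C}  = complement {A,B,D,E,F}
  {A,C,E}  = complement {B,D,F}
  {C,E,F}  = complement {A,B,D}
  {A,B,C,F}  = complement {D,E}
  {A,B,D,E}  = {D,E} ∪ {A,B,D}
  {A,B,D,F}  = {B,D,F} ∪ {A,B,D}
  {B,D,E,F}  = {D,E} ∪ {B,D,F}
  (now 13)
Step 2 adds 13:
  {A,C}  = complement {B,D,E,F}
  {C,E}  = complement {A,B,D,F}
  {C,F}  = complement {A,B,D,E}
  {C,D,E}  = {D,E} ∪ {C}
  {A,B,C,D}  = {A,B,D} ∪ {C}
  {A,C,D,E}  = {A,C,E} ∪ {D,E}
  {A,C,E,F}  = {A,C,E} ∪ {C,E,F}
  {B,C,D,F}  = {B,D,F} ∪ {C}
  {C,D,E,F}  = {D,E} ∪ {C,E,F}
  {A,B,C,D,E}  = {A,C,E} ∪ {A,B,D,E}
  {A,B,C,D,F}  = {B,D,F} ∪ {A,B,C,F}
  {A,B,C,E,F}  = {A,C,E} ∪ {A,B,C,F}
  {B,C,D,E,F}  = {B,D,F} ∪ {C,E,F}
  (now 26)
Step 3 (12 new):
  {A}  = complement {B,C,D,E,F}
  {D}  = complement {A,B,C,E,F}
  {E}  = complement {A,B,C,D,F}
  {F}  = complement {A,B,C,D,E}
  {A,B}  = complement {C,D,E,F}
  {A,E}  = complement {B,C,D,F}
  {B,D}  = complement {A,C,E,F}
  {B,F}  = complement {A,C,D,E}
  {E,F}  = complement {A,B,C,D}
  {A,B,F}  = complement {C,D,E}
  {A,C,F}  = {A,C} ∪ {C,F}
  {A,C,D,E,F}  = {C,D,E} ∪ {A,C,E,F}
  (now 38)
Step 4: +21 →
  {B}  = complement {A,C,D,E,F}
  {A,D}  = {D} ∪ {A}
  {A,F}  = {A} ∪ {F}
  {C,D}  = {C} ∪ {D}
  {D,F}  = {D} ∪ {F}
  {A,B,C}  = {A,C} ∪ {A,B}
  {A,B,E}  = {A,B} ∪ {A,E}
  {A,C,D}  = {A,C} ∪ {D}
  {A,D,E}  = {D,E} ∪ {A}
  {A,E,F}  = {A} ∪ {E,F}
  {B,C,D}  = {C} ∪ {B,D}
  {B,C,F}  = {B,F} ∪ {C}
  {B,D,E}  = complement {A,C,F}
  {B,E,F}  = {B,F} ∪ {E,F}
  {C,D,F}  = {C,F} ∪ {D}
  {D,E,F}  = {D,E} ∪ {E,F}
  {A,B,C,E}  = {A,C,E} ∪ {A,B}
  {A,B,E,F}  = {A,B} ∪ {E,F}
  {A,C,D,F}  = {A,C,F} ∪ {D}
  {B,C,D,E}  = {C,E} ∪ {B,D}
  {B,C,E,F}  = {C,E} ∪ {B,F}
  (now 59)
Step 5 adds 5:
  {B,C}  = {B} ∪ {C}
  {B,E}  = complement {A,C,D,F}
  {A,D,F}  = {A,F} ∪ {A,D}
  {B,C,E}  = {B} ∪ {C,E}
  {A,D,E,F}  = {E,F} ∪ {A,D}
  (now 64)
Step 6: already closed under ᶜ and ∪.

Therefore σ(𝒜) = { {}, {A}, {B}, {C}, {D}, {E}, {F}, {A,B}, {A,C}, {A,D}, {A,E}, {A,F}, {B,C}, {B,D}, {B,E}, {B,F}, {C,D}, {C,E}, {C,F}, {D,E}, {D,F}, {E,F}, {A,B,C}, {A,B,D}, {A,B,E}, {A,B,F}, {A,C,D}, {A,C,E}, {A,C,F}, {A,D,E}, {A,D,F}, {A,E,F}, {B,C,D}, {B,C,E}, {B,C,F}, {B,D,E}, {B,D,F}, {B,E,F}, {C,D,E}, {C,D,F}, {C,E,F}, {D,E,F}, {A,B,C,D}, {A,B,C,E}, {A,B,C,F}, {A,B,D,E}, {A,B,D,F}, {A,B,E,F}, {A,C,D,E}, {A,C,D,F}, {A,C,E,F}, {A,D,E,F}, {B,C,D,E}, {B,C,D,F}, {B,C,E,F}, {B,D,E,F}, {C,D,E,F}, {A,B,C,D,E}, {A,B,C,D,F}, {A,B,C,E,F}, {A,B,D,E,F}, {A,C,D,E,F}, {B,C,D,E,F}, S } (|σ(𝒜)| = 64).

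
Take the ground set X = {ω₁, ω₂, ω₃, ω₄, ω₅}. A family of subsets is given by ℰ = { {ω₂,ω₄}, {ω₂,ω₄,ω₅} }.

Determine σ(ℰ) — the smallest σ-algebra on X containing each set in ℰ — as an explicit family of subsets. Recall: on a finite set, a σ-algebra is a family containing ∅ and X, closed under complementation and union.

σ(ℰ) (8 sets): { {}, {ω₅}, {ω₁,ω₃}, {ω₂,ω₄}, {ω₁,ω₃,ω₅}, {ω₂,ω₄,ω₅}, {ω₁,ω₂,ω₃,ω₄}, X }

Check:
Begin from { {}, {ω₂,ω₄}, {ω₂,ω₄,ω₅}, X } (that is, ℰ plus ∅ and X).
Pass 1 adds 2:
  {ω₁,ω₃}  = {ω₂,ω₄,ω₅}ᶜ
  {ω₁,ω₃,ω₅}  = {ω₂,ω₄}ᶜ
Pass 2: 1 new —
  {ω₁,ω₂,ω₃,ω₄}  = {ω₁,ω₃} ∪ {ω₂,ω₄}
Pass 3: 1 new —
  {ω₅}  = {ω₁,ω₂,ω₃,ω₄}ᶜ
Pass 4: already closed under ᶜ and ∪.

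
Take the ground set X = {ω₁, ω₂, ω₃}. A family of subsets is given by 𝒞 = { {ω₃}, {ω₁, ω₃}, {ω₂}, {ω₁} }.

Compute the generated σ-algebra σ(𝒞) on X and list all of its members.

Begin from { {}, {ω₁}, {ω₂}, {ω₃}, {ω₁, ω₃}, X } (that is, 𝒞 plus ∅ and X).
Round 1: 2 new —
  {ω₁, ω₂}  = X∖{ω₃}
  {ω₂, ω₃}  = X∖{ω₁}
Round 2: closed — nothing new.

|σ(𝒞)| = 8.  σ(𝒞) = { {}, {ω₁}, {ω₂}, {ω₃}, {ω₁, ω₂}, {ω₁, ω₃}, {ω₂, ω₃}, X }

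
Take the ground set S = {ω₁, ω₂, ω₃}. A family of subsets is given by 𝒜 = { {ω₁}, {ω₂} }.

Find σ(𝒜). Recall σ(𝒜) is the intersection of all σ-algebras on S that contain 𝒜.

σ(𝒜) = { ∅, {ω₁}, {ω₂}, {ω₃}, {ω₁, ω₂}, {ω₁, ω₃}, {ω₂, ω₃}, S }

Working:
Seed the family with 𝒜 together with ∅ and S: { ∅, {ω₁}, {ω₂}, S }.
Pass 1: +3 →
  {ω₁, ω₂}  = {ω₁} ∪ {ω₂}
  {ω₁, ω₃}  = ᶜ of {ω₂}
  {ω₂, ω₃}  = ᶜ of {ω₁}
  |family| = 7
Pass 2 (1 new):
  {ω₃}  = ᶜ of {ω₁, ω₂}
  |family| = 8
Pass 3: no new sets; the family is a σ-algebra.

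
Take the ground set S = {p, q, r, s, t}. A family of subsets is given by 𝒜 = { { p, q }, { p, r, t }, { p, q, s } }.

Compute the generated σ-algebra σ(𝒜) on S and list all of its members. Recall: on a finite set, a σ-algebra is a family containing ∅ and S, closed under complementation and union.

σ(𝒜) (16 sets): { ∅, { p }, { q }, { s }, { p, q }, { p, s }, { q, s }, { r, t }, { p, q, s }, { p, r, t }, { q, r, t }, { r, s, t }, { p, q, r, t }, { p, r, s, t }, { q, r, s, t }, S }

Working:
Seed the family with 𝒜 together with ∅ and S: { ∅, { p, q }, { p, q, s }, { p, r, t }, S }.
Pass 1 adds 4:
  { q, s }  = S∖{ p, r, t }
  { r, t }  = S∖{ p, q, s }
  { r, s, t }  = S∖{ p, q }
  { p, q, r, t }  = { p, q } ∪ { p, r, t }
Pass 2 adds 3:
  { s }  = S∖{ p, q, r, t }
  { p, r, s, t }  = { r, s, t } ∪ { p, r, t }
  { q, r, s, t }  = { r, s, t } ∪ { q, s }
Pass 3: +2 →
  { p }  = S∖{ q, r, s, t }
  { q }  = S∖{ p, r, s, t }
Pass 4 adds 2:
  { p, s }  = { s } ∪ { p }
  { q, r, t }  = { r, t } ∪ { q }
Pass 5: closed — nothing new.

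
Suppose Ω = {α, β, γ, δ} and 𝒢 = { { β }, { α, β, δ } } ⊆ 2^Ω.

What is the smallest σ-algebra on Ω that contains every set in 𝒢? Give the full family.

Begin from { {}, { β }, { α, β, δ }, Ω } (that is, 𝒢 plus ∅ and Ω).
Pass 1 (2 new):
  { γ }  = complement { α, β, δ }
  { α, γ, δ }  = complement { β }
  |family| = 6
Pass 2: +1 →
  { β, γ }  = { γ } ∪ { β }
  |family| = 7
Pass 3 adds 1:
  { α, δ }  = complement { β, γ }
  |family| = 8
After Pass 4 the family is unchanged; done.

Hence σ(𝒢) has 8 members: { {}, { β }, { γ }, { α, δ }, { β, γ }, { α, β, δ }, { α, γ, δ }, Ω }.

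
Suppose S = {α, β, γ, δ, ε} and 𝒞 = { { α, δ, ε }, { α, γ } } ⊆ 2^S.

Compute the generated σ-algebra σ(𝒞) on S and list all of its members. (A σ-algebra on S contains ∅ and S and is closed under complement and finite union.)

σ(𝒞) = { {  }, { α }, { β }, { γ }, { α, β }, { α, γ }, { β, γ }, { δ, ε }, { α, β, γ }, { α, δ, ε }, { β, δ, ε }, { γ, δ, ε }, { α, β, δ, ε }, { α, γ, δ, ε }, { β, γ, δ, ε }, S }

Derivation:
Begin from { {  }, { α, γ }, { α, δ, ε }, S } (that is, 𝒞 plus ∅ and S).
Step 1: 3 new —
  { β, γ }  = S∖{ α, δ, ε }
  { β, δ, ε }  = S∖{ α, γ }
  { α, γ, δ, ε }  = { α, γ } ∪ { α, δ, ε }
  — 7 sets.
Step 2: 4 new —
  { β }  = S∖{ α, γ, δ, ε }
  { α, β, γ }  = { β, γ } ∪ { α, γ }
  { α, β, δ, ε }  = { α, δ, ε } ∪ { β, δ, ε }
  { β, γ, δ, ε }  = { β, γ } ∪ { β, δ, ε }
  — 11 sets.
Step 3 (3 new):
  { α }  = S∖{ β, γ, δ, ε }
  { γ }  = S∖{ α, β, δ, ε }
  { δ, ε }  = S∖{ α, β, γ }
  — 14 sets.
Step 4 (2 new):
  { α, β }  = { β } ∪ { α }
  { γ, δ, ε }  = { δ, ε } ∪ { γ }
  — 16 sets.
Step 5: stable.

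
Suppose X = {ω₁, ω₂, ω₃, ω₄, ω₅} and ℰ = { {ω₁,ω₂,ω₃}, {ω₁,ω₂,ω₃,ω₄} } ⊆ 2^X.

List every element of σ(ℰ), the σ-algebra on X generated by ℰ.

Answer: σ(ℰ) = { {}, {ω₄}, {ω₅}, {ω₄,ω₅}, {ω₁,ω₂,ω₃}, {ω₁,ω₂,ω₃,ω₄}, {ω₁,ω₂,ω₃,ω₅}, X }

Check:
Take S₀ = ℰ ∪ {∅, X} = { {}, {ω₁,ω₂,ω₃}, {ω₁,ω₂,ω₃,ω₄}, X }.
Round 1 (2 new):
  {ω₅}  = {ω₁,ω₂,ω₃,ω₄}ᶜ
  {ω₄,ω₅}  = {ω₁,ω₂,ω₃}ᶜ
  — 6 sets.
Round 2 adds 1:
  {ω₁,ω₂,ω₃,ω₅}  = {ω₁,ω₂,ω₃} ∪ {ω₅}
  — 7 sets.
Round 3: 1 new —
  {ω₄}  = {ω₁,ω₂,ω₃,ω₅}ᶜ
  — 8 sets.
Round 4: stable.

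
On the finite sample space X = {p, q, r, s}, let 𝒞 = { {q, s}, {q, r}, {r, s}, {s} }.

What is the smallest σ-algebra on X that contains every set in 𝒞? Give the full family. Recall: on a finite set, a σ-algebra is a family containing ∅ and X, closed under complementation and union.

σ(𝒞) (16 sets): { ∅, {p}, {q}, {r}, {s}, {p, q}, {p, r}, {p, s}, {q, r}, {q, s}, {r, s}, {p, q, r}, {p, q, s}, {p, r, s}, {q, r, s}, X }

Derivation:
Seed the family with 𝒞 together with ∅ and X: { ∅, {s}, {q, r}, {q, s}, {r, s}, X }.
Iteration 1: +5 →
  {p, q}  = complement {r, s}
  {p, r}  = complement {q, s}
  {p, s}  = complement {q, r}
  {p, q, r}  = complement {s}
  {q, r, s}  = {r, s} ∪ {q, r}
  |family| = 11
Iteration 2: +3 →
  {p}  = complement {q, r, s}
  {p, q, s}  = {p, q} ∪ {p, s}
  {p, r, s}  = {r, s} ∪ {p, s}
  |family| = 14
Iteration 3 adds 2:
  {q}  = complement {p, r, s}
  {r}  = complement {p, q, s}
  |family| = 16
Iteration 4 adds nothing — fixpoint reached.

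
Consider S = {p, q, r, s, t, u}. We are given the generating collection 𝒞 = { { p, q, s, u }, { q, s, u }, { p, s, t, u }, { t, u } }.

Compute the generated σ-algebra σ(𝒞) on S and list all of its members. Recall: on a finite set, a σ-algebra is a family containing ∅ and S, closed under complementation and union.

Take S₀ = 𝒞 ∪ {∅, S} = { ∅, { t, u }, { q, s, u }, { p, q, s, u }, { p, s, t, u }, S }.
Round 1. New:
  { q, r }  = ᶜ of { p, s, t, u }
  { r, t }  = ᶜ of { p, q, s, u }
  { p, r, t }  = ᶜ of { q, s, u }
  { p, q, r, s }  = ᶜ of { t, u }
  { q, s, t, u }  = { q, s, u } ∪ { t, u }
  { p, q, s, t, u }  = { q, s, u } ∪ { p, s, t, u }
Round 2 adds 12:
  { r }  = ᶜ of { p, q, s, t, u }
  { p, r }  = ᶜ of { q, s, t, u }
  { q, r, t }  = { q, r } ∪ { r, t }
  { r, t, u }  = { t, u } ∪ { r, t }
  { p, q, r, t }  = { p, r, t } ∪ { q, r }
  { p, r, t, u }  = { t, u } ∪ { p, r, t }
  { q, r, s, u }  = { q, s, u } ∪ { q, r }
  { q, r, t, u }  = { t, u } ∪ { q, r }
  { p, q, r, s, t }  = { p, r, t } ∪ { p, q, r, s }
  { p, q, r, s, u }  = { q, s, u } ∪ { p, q, r, s }
  { p, r, s, t, u }  = { p, s, t, u } ∪ { p, r, t }
  { q, r, s, t, u }  = { q, s, u } ∪ { r, t }
Round 3: +12 →
  { p }  = ᶜ of { q, r, s, t, u }
  { q }  = ᶜ of { p, r, s, t, u }
  { t }  = ᶜ of { p, q, r, s, u }
  { u }  = ᶜ of { p, q, r, s, t }
  { p, s }  = ᶜ of { q, r, t, u }
  { p, t }  = ᶜ of { q, r, s, u }
  { q, s }  = ᶜ of { p, r, t, u }
  { s, u }  = ᶜ of { p, q, r, t }
  { p, q, r }  = { p, r } ∪ { q, r }
  { p, q, s }  = ᶜ of { r, t, u }
  { p, s, u }  = ᶜ of { q, r, t }
  { p, q, r, t, u }  = { t, u } ∪ { p, q, r, t }
Round 4: 23 new —
  { s }  = ᶜ of { p, q, r, t, u }
  { p, q }  = { q } ∪ { p }
  { p, u }  = { u } ∪ { p }
  { q, t }  = { q } ∪ { t }
  { q, u }  = { q } ∪ { u }
  { r, u }  = { u } ∪ { r }
  { p, q, t }  = { q } ∪ { p, t }
  { p, r, s }  = { r } ∪ { p, s }
  { p, r, u }  = { u } ∪ { p, r }
  { p, s, t }  = { t } ∪ { p, s }
  { p, t, u }  = { t, u } ∪ { p, t }
  { q, r, s }  = { r } ∪ { q, s }
  { q, r, u }  = { u } ∪ { q, r }
  { q, s, t }  = { t } ∪ { q, s }
  { q, t, u }  = { t, u } ∪ { q }
  { r, s, u }  = { r } ∪ { s, u }
  { s, t, u }  = ᶜ of { p, q, r }
  { p, q, r, u }  = { p, q, r } ∪ { u }
  { p, q, s, t }  = { p, q, s } ∪ { t }
  { p, r, s, t }  = { p, r, t } ∪ { p, s }
  { p, r, s, u }  = { p, s, u } ∪ { r }
  { q, r, s, t }  = { q, r, t } ∪ { q, s }
  { r, s, t, u }  = { r, t, u } ∪ { s, u }
Round 5. New:
  { r, s }  = { r } ∪ { s }
  { s, t }  = ᶜ of { p, q, r, u }
  { p, q, u }  = { p, u } ∪ { q }
  { r, s, t }  = { r, t } ∪ { s }
  { p, q, t, u }  = { q, t } ∪ { p, u }
Round 6: already closed under ᶜ and ∪.

Therefore σ(𝒞) = { ∅, { p }, { q }, { r }, { s }, { t }, { u }, { p, q }, { p, r }, { p, s }, { p, t }, { p, u }, { q, r }, { q, s }, { q, t }, { q, u }, { r, s }, { r, t }, { r, u }, { s, t }, { s, u }, { t, u }, { p, q, r }, { p, q, s }, { p, q, t }, { p, q, u }, { p, r, s }, { p, r, t }, { p, r, u }, { p, s, t }, { p, s, u }, { p, t, u }, { q, r, s }, { q, r, t }, { q, r, u }, { q, s, t }, { q, s, u }, { q, t, u }, { r, s, t }, { r, s, u }, { r, t, u }, { s, t, u }, { p, q, r, s }, { p, q, r, t }, { p, q, r, u }, { p, q, s, t }, { p, q, s, u }, { p, q, t, u }, { p, r, s, t }, { p, r, s, u }, { p, r, t, u }, { p, s, t, u }, { q, r, s, t }, { q, r, s, u }, { q, r, t, u }, { q, s, t, u }, { r, s, t, u }, { p, q, r, s, t }, { p, q, r, s, u }, { p, q, r, t, u }, { p, q, s, t, u }, { p, r, s, t, u }, { q, r, s, t, u }, S } (|σ(𝒞)| = 64).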